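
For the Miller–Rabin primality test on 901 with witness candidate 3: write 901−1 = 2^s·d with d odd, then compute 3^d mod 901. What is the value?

734

901 − 1 = 900 = 2^2 · 225, so d = 225.
3^1 ≡ 3 (mod 901)
3^2 ≡ 3^2 = 9 ≡ 9 (mod 901)
3^4 ≡ 9^2 = 81 ≡ 81 (mod 901)
3^8 ≡ 81^2 = 6561 ≡ 254 (mod 901)
3^16 ≡ 254^2 = 64516 ≡ 545 (mod 901)
3^32 ≡ 545^2 = 297025 ≡ 596 (mod 901)
3^64 ≡ 596^2 = 355216 ≡ 222 (mod 901)
3^128 ≡ 222^2 = 49284 ≡ 630 (mod 901)
225 = 128 + 64 + 32 + 1 in binary powers of 2.
So 3^225 ≡ 630 · 222 · 596 · 3 ≡ 734 (mod 901).
Squaring chain: 734 → 859; never reaches −1, so base 3 is a Miller–Rabin witness that 901 is composite.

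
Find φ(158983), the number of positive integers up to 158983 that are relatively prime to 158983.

142080

Factor: 158983 = 11 · 97 · 149.
φ(158983) = (11−1) · (97−1) · (149−1) = 10 · 96 · 148 = 142080.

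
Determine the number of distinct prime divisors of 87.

87 = 3 · 29
87 = 3 · 29, which has 2 distinct prime factors.

2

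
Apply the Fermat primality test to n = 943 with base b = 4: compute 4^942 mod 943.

4^1 ≡ 4 (mod 943)
4^2 ≡ 4^2 = 16 ≡ 16 (mod 943)
4^4 ≡ 16^2 = 256 ≡ 256 (mod 943)
4^8 ≡ 256^2 = 65536 ≡ 469 (mod 943)
4^16 ≡ 469^2 = 219961 ≡ 242 (mod 943)
4^32 ≡ 242^2 = 58564 ≡ 98 (mod 943)
4^64 ≡ 98^2 = 9604 ≡ 174 (mod 943)
4^128 ≡ 174^2 = 30276 ≡ 100 (mod 943)
4^256 ≡ 100^2 = 10000 ≡ 570 (mod 943)
4^512 ≡ 570^2 = 324900 ≡ 508 (mod 943)
942 = 512 + 256 + 128 + 32 + 8 + 4 + 2 in binary powers of 2.
So 4^942 ≡ 508 · 570 · 100 · 98 · 469 · 256 · 16 ≡ 836 (mod 943).
Since 836 ≠ 1, base 4 is a Fermat witness: 943 is composite.

836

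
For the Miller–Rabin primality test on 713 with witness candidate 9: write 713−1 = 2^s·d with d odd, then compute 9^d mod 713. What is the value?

713 − 1 = 712 = 2^3 · 89, so d = 89.
9^1 ≡ 9 (mod 713)
9^2 ≡ 9^2 = 81 ≡ 81 (mod 713)
9^4 ≡ 81^2 = 6561 ≡ 144 (mod 713)
9^8 ≡ 144^2 = 20736 ≡ 59 (mod 713)
9^16 ≡ 59^2 = 3481 ≡ 629 (mod 713)
9^32 ≡ 629^2 = 395641 ≡ 639 (mod 713)
9^64 ≡ 639^2 = 408321 ≡ 485 (mod 713)
89 = 64 + 16 + 8 + 1 in binary powers of 2.
So 9^89 ≡ 485 · 629 · 59 · 9 ≡ 193 (mod 713).
Squaring chain: 193 → 173 → 696; never reaches −1, so base 9 is a Miller–Rabin witness that 713 is composite.

193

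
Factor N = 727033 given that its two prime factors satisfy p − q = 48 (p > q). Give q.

829

Since p = q + 48, we have 727033 = q(q + 48), so q² + 48q − 727033 = 0.
Discriminant: 48² + 4·727033 = 2304 + 2908132 = 2910436; √2910436 = 1706.
q = (−48 + 1706)/2 = 829, and p = q + 48 = 877.
Check: 829 · 877 = 727033.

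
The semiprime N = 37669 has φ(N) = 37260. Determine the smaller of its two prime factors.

φ(n) = (p−1)(q−1) = n − (p+q) + 1, so p + q = 37669 − 37260 + 1 = 410.
p and q are the roots of t² − 410t + 37669 = 0.
Discriminant: 410² − 4·37669 = 168100 − 150676 = 17424; √17424 = 132.
q = (410 − 132)/2 = 139, p = (410 + 132)/2 = 271.
Check: 139 · 271 = 37669.

139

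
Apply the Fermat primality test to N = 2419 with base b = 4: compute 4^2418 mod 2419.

879

4^1 ≡ 4 (mod 2419)
4^2 ≡ 4^2 = 16 ≡ 16 (mod 2419)
4^4 ≡ 16^2 = 256 ≡ 256 (mod 2419)
4^8 ≡ 256^2 = 65536 ≡ 223 (mod 2419)
4^16 ≡ 223^2 = 49729 ≡ 1349 (mod 2419)
4^32 ≡ 1349^2 = 1819801 ≡ 713 (mod 2419)
4^64 ≡ 713^2 = 508369 ≡ 379 (mod 2419)
4^128 ≡ 379^2 = 143641 ≡ 920 (mod 2419)
4^256 ≡ 920^2 = 846400 ≡ 2169 (mod 2419)
4^512 ≡ 2169^2 = 4704561 ≡ 2025 (mod 2419)
4^1024 ≡ 2025^2 = 4100625 ≡ 420 (mod 2419)
4^2048 ≡ 420^2 = 176400 ≡ 2232 (mod 2419)
2418 = 2048 + 256 + 64 + 32 + 16 + 2 in binary powers of 2.
So 4^2418 ≡ 2232 · 2169 · 379 · 713 · 1349 · 16 ≡ 879 (mod 2419).
Since 879 ≠ 1, base 4 is a Fermat witness: 2419 is composite.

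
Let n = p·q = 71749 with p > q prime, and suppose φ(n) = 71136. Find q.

φ(n) = (p−1)(q−1) = n − (p+q) + 1, so p + q = 71749 − 71136 + 1 = 614.
p and q are the roots of t² − 614t + 71749 = 0.
Discriminant: 614² − 4·71749 = 376996 − 286996 = 90000; √90000 = 300.
q = (614 − 300)/2 = 157, p = (614 + 300)/2 = 457.
Check: 157 · 457 = 71749.

157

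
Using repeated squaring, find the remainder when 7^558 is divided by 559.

259

7^1 ≡ 7 (mod 559)
7^2 ≡ 7^2 = 49 ≡ 49 (mod 559)
7^4 ≡ 49^2 = 2401 ≡ 165 (mod 559)
7^8 ≡ 165^2 = 27225 ≡ 393 (mod 559)
7^16 ≡ 393^2 = 154449 ≡ 165 (mod 559)
7^32 ≡ 165^2 = 27225 ≡ 393 (mod 559)
7^64 ≡ 393^2 = 154449 ≡ 165 (mod 559)
7^128 ≡ 165^2 = 27225 ≡ 393 (mod 559)
7^256 ≡ 393^2 = 154449 ≡ 165 (mod 559)
7^512 ≡ 165^2 = 27225 ≡ 393 (mod 559)
558 = 512 + 32 + 8 + 4 + 2 in binary powers of 2.
So 7^558 ≡ 393 · 393 · 393 · 165 · 49 ≡ 259 (mod 559).
Since 259 ≠ 1, base 7 is a Fermat witness: 559 is composite.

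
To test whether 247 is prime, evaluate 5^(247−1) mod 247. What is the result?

220

5^1 ≡ 5 (mod 247)
5^2 ≡ 5^2 = 25 ≡ 25 (mod 247)
5^4 ≡ 25^2 = 625 ≡ 131 (mod 247)
5^8 ≡ 131^2 = 17161 ≡ 118 (mod 247)
5^16 ≡ 118^2 = 13924 ≡ 92 (mod 247)
5^32 ≡ 92^2 = 8464 ≡ 66 (mod 247)
5^64 ≡ 66^2 = 4356 ≡ 157 (mod 247)
5^128 ≡ 157^2 = 24649 ≡ 196 (mod 247)
246 = 128 + 64 + 32 + 16 + 4 + 2 in binary powers of 2.
So 5^246 ≡ 196 · 157 · 66 · 92 · 131 · 25 ≡ 220 (mod 247).
Since 220 ≠ 1, base 5 is a Fermat witness: 247 is composite.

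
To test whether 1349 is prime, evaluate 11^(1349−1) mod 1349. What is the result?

11^1 ≡ 11 (mod 1349)
11^2 ≡ 11^2 = 121 ≡ 121 (mod 1349)
11^4 ≡ 121^2 = 14641 ≡ 1151 (mod 1349)
11^8 ≡ 1151^2 = 1324801 ≡ 83 (mod 1349)
11^16 ≡ 83^2 = 6889 ≡ 144 (mod 1349)
11^32 ≡ 144^2 = 20736 ≡ 501 (mod 1349)
11^64 ≡ 501^2 = 251001 ≡ 87 (mod 1349)
11^128 ≡ 87^2 = 7569 ≡ 824 (mod 1349)
11^256 ≡ 824^2 = 678976 ≡ 429 (mod 1349)
11^512 ≡ 429^2 = 184041 ≡ 577 (mod 1349)
11^1024 ≡ 577^2 = 332929 ≡ 1075 (mod 1349)
1348 = 1024 + 256 + 64 + 4 in binary powers of 2.
So 11^1348 ≡ 1075 · 429 · 87 · 1151 ≡ 1094 (mod 1349).
Since 1094 ≠ 1, base 11 is a Fermat witness: 1349 is composite.

1094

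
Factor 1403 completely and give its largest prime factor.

61

1403 = 23 · 61
61 is prime.
So 1403 = 23 · 61; the largest prime factor is 61.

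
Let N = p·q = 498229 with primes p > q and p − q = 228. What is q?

601

Since p = q + 228, we have 498229 = q(q + 228), so q² + 228q − 498229 = 0.
Discriminant: 228² + 4·498229 = 51984 + 1992916 = 2044900; √2044900 = 1430.
q = (−228 + 1430)/2 = 601, and p = q + 228 = 829.
Check: 601 · 829 = 498229.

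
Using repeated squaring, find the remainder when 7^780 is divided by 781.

7^1 ≡ 7 (mod 781)
7^2 ≡ 7^2 = 49 ≡ 49 (mod 781)
7^4 ≡ 49^2 = 2401 ≡ 58 (mod 781)
7^8 ≡ 58^2 = 3364 ≡ 240 (mod 781)
7^16 ≡ 240^2 = 57600 ≡ 587 (mod 781)
7^32 ≡ 587^2 = 344569 ≡ 148 (mod 781)
7^64 ≡ 148^2 = 21904 ≡ 36 (mod 781)
7^128 ≡ 36^2 = 1296 ≡ 515 (mod 781)
7^256 ≡ 515^2 = 265225 ≡ 466 (mod 781)
7^512 ≡ 466^2 = 217156 ≡ 38 (mod 781)
780 = 512 + 256 + 8 + 4 in binary powers of 2.
So 7^780 ≡ 38 · 466 · 240 · 58 ≡ 45 (mod 781).
Since 45 ≠ 1, base 7 is a Fermat witness: 781 is composite.

45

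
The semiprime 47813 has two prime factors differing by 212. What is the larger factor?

Since p = q + 212, we have 47813 = q(q + 212), so q² + 212q − 47813 = 0.
Discriminant: 212² + 4·47813 = 44944 + 191252 = 236196; √236196 = 486.
q = (−212 + 486)/2 = 137, and p = q + 212 = 349.
Check: 137 · 349 = 47813.

349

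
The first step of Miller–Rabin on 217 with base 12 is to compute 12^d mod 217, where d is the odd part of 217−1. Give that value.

27

217 − 1 = 216 = 2^3 · 27, so d = 27.
12^1 ≡ 12 (mod 217)
12^2 ≡ 12^2 = 144 ≡ 144 (mod 217)
12^4 ≡ 144^2 = 20736 ≡ 121 (mod 217)
12^8 ≡ 121^2 = 14641 ≡ 102 (mod 217)
12^16 ≡ 102^2 = 10404 ≡ 205 (mod 217)
27 = 16 + 8 + 2 + 1 in binary powers of 2.
So 12^27 ≡ 205 · 102 · 144 · 12 ≡ 27 (mod 217).
Squaring chain: 27 → 78 → 8; never reaches −1, so base 12 is a Miller–Rabin witness that 217 is composite.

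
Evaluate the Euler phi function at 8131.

7912

Factor: 8131 = 47 · 173.
φ(8131) = (47−1) · (173−1) = 46 · 172 = 7912.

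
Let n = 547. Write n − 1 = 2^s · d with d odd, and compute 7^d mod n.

547 − 1 = 546 = 2^1 · 273, so d = 273.
7^1 ≡ 7 (mod 547)
7^2 ≡ 7^2 = 49 ≡ 49 (mod 547)
7^4 ≡ 49^2 = 2401 ≡ 213 (mod 547)
7^8 ≡ 213^2 = 45369 ≡ 515 (mod 547)
7^16 ≡ 515^2 = 265225 ≡ 477 (mod 547)
7^32 ≡ 477^2 = 227529 ≡ 524 (mod 547)
7^64 ≡ 524^2 = 274576 ≡ 529 (mod 547)
7^128 ≡ 529^2 = 279841 ≡ 324 (mod 547)
7^256 ≡ 324^2 = 104976 ≡ 499 (mod 547)
273 = 256 + 16 + 1 in binary powers of 2.
So 7^273 ≡ 499 · 477 · 7 ≡ 546 (mod 547).
Since 7^d ≡ 546 (mod 547), base 7 does not prove 547 composite.

546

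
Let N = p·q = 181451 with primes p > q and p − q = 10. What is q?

Since p = q + 10, we have 181451 = q(q + 10), so q² + 10q − 181451 = 0.
Discriminant: 10² + 4·181451 = 100 + 725804 = 725904; √725904 = 852.
q = (−10 + 852)/2 = 421, and p = q + 10 = 431.
Check: 421 · 431 = 181451.

421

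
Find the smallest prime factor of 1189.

29

1189 is odd.
Digit sum 19, not divisible by 3.
Ends in 9: not divisible by 5.
7: 1189 = 7·169 + 6
11: 1189 = 11·108 + 1
13: 1189 = 13·91 + 6
17: 1189 = 17·69 + 16
19: 1189 = 19·62 + 11
23: 1189 = 23·51 + 16
29: 1189 = 29·41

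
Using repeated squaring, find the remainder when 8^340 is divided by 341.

8^1 ≡ 8 (mod 341)
8^2 ≡ 8^2 = 64 ≡ 64 (mod 341)
8^4 ≡ 64^2 = 4096 ≡ 4 (mod 341)
8^8 ≡ 4^2 = 16 ≡ 16 (mod 341)
8^16 ≡ 16^2 = 256 ≡ 256 (mod 341)
8^32 ≡ 256^2 = 65536 ≡ 64 (mod 341)
8^64 ≡ 64^2 = 4096 ≡ 4 (mod 341)
8^128 ≡ 4^2 = 16 ≡ 16 (mod 341)
8^256 ≡ 16^2 = 256 ≡ 256 (mod 341)
340 = 256 + 64 + 16 + 4 in binary powers of 2.
So 8^340 ≡ 256 · 4 · 256 · 4 ≡ 1 (mod 341).
Since the result is 1, base 8 gives no evidence that 341 is composite.

1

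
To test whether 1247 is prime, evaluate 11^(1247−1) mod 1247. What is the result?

11^1 ≡ 11 (mod 1247)
11^2 ≡ 11^2 = 121 ≡ 121 (mod 1247)
11^4 ≡ 121^2 = 14641 ≡ 924 (mod 1247)
11^8 ≡ 924^2 = 853776 ≡ 828 (mod 1247)
11^16 ≡ 828^2 = 685584 ≡ 981 (mod 1247)
11^32 ≡ 981^2 = 962361 ≡ 924 (mod 1247)
11^64 ≡ 924^2 = 853776 ≡ 828 (mod 1247)
11^128 ≡ 828^2 = 685584 ≡ 981 (mod 1247)
11^256 ≡ 981^2 = 962361 ≡ 924 (mod 1247)
11^512 ≡ 924^2 = 853776 ≡ 828 (mod 1247)
11^1024 ≡ 828^2 = 685584 ≡ 981 (mod 1247)
1246 = 1024 + 128 + 64 + 16 + 8 + 4 + 2 in binary powers of 2.
So 11^1246 ≡ 981 · 981 · 828 · 981 · 828 · 924 · 121 ≡ 173 (mod 1247).
Since 173 ≠ 1, base 11 is a Fermat witness: 1247 is composite.

173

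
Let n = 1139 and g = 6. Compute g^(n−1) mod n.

6^1 ≡ 6 (mod 1139)
6^2 ≡ 6^2 = 36 ≡ 36 (mod 1139)
6^4 ≡ 36^2 = 1296 ≡ 157 (mod 1139)
6^8 ≡ 157^2 = 24649 ≡ 730 (mod 1139)
6^16 ≡ 730^2 = 532900 ≡ 987 (mod 1139)
6^32 ≡ 987^2 = 974169 ≡ 324 (mod 1139)
6^64 ≡ 324^2 = 104976 ≡ 188 (mod 1139)
6^128 ≡ 188^2 = 35344 ≡ 35 (mod 1139)
6^256 ≡ 35^2 = 1225 ≡ 86 (mod 1139)
6^512 ≡ 86^2 = 7396 ≡ 562 (mod 1139)
6^1024 ≡ 562^2 = 315844 ≡ 341 (mod 1139)
1138 = 1024 + 64 + 32 + 16 + 2 in binary powers of 2.
So 6^1138 ≡ 341 · 188 · 324 · 987 · 36 ≡ 920 (mod 1139).
Since 920 ≠ 1, base 6 is a Fermat witness: 1139 is composite.

920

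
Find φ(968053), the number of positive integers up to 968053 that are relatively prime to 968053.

937728

Factor: 968053 = 73 · 89 · 149.
φ(968053) = (73−1) · (89−1) · (149−1) = 72 · 88 · 148 = 937728.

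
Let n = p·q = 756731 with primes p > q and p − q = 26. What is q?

857

Since p = q + 26, we have 756731 = q(q + 26), so q² + 26q − 756731 = 0.
Discriminant: 26² + 4·756731 = 676 + 3026924 = 3027600; √3027600 = 1740.
q = (−26 + 1740)/2 = 857, and p = q + 26 = 883.
Check: 857 · 883 = 756731.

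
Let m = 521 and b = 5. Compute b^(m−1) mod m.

5^1 ≡ 5 (mod 521)
5^2 ≡ 5^2 = 25 ≡ 25 (mod 521)
5^4 ≡ 25^2 = 625 ≡ 104 (mod 521)
5^8 ≡ 104^2 = 10816 ≡ 396 (mod 521)
5^16 ≡ 396^2 = 156816 ≡ 516 (mod 521)
5^32 ≡ 516^2 = 266256 ≡ 25 (mod 521)
5^64 ≡ 25^2 = 625 ≡ 104 (mod 521)
5^128 ≡ 104^2 = 10816 ≡ 396 (mod 521)
5^256 ≡ 396^2 = 156816 ≡ 516 (mod 521)
5^512 ≡ 516^2 = 266256 ≡ 25 (mod 521)
520 = 512 + 8 in binary powers of 2.
So 5^520 ≡ 25 · 396 ≡ 1 (mod 521).
Since the result is 1, base 5 gives no evidence that 521 is composite.

1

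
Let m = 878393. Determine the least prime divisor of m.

878393 is odd.
Digit sum 38, not divisible by 3.
Ends in 3: not divisible by 5.
7: 878393 = 7·125484 + 5
11: 878393 = 11·79853 + 10
13: 878393 = 13·67568 + 9
17: 878393 = 17·51670 + 3
19: 878393 = 19·46231 + 4
23: 878393 = 23·38191

23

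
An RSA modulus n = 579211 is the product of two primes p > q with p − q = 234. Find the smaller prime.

653

Since p = q + 234, we have 579211 = q(q + 234), so q² + 234q − 579211 = 0.
Discriminant: 234² + 4·579211 = 54756 + 2316844 = 2371600; √2371600 = 1540.
q = (−234 + 1540)/2 = 653, and p = q + 234 = 887.
Check: 653 · 887 = 579211.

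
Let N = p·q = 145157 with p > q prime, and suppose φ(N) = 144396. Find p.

383

φ(n) = (p−1)(q−1) = n − (p+q) + 1, so p + q = 145157 − 144396 + 1 = 762.
p and q are the roots of t² − 762t + 145157 = 0.
Discriminant: 762² − 4·145157 = 580644 − 580628 = 16; √16 = 4.
q = (762 − 4)/2 = 379, p = (762 + 4)/2 = 383.
Check: 379 · 383 = 145157.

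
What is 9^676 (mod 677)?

9^1 ≡ 9 (mod 677)
9^2 ≡ 9^2 = 81 ≡ 81 (mod 677)
9^4 ≡ 81^2 = 6561 ≡ 468 (mod 677)
9^8 ≡ 468^2 = 219024 ≡ 353 (mod 677)
9^16 ≡ 353^2 = 124609 ≡ 41 (mod 677)
9^32 ≡ 41^2 = 1681 ≡ 327 (mod 677)
9^64 ≡ 327^2 = 106929 ≡ 640 (mod 677)
9^128 ≡ 640^2 = 409600 ≡ 15 (mod 677)
9^256 ≡ 15^2 = 225 ≡ 225 (mod 677)
9^512 ≡ 225^2 = 50625 ≡ 527 (mod 677)
676 = 512 + 128 + 32 + 4 in binary powers of 2.
So 9^676 ≡ 527 · 15 · 327 · 468 ≡ 1 (mod 677).
Since the result is 1, base 9 gives no evidence that 677 is composite.

1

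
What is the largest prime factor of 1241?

1241 = 17 · 73
73 is prime.
So 1241 = 17 · 73; the largest prime factor is 73.

73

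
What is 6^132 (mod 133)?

106

6^1 ≡ 6 (mod 133)
6^2 ≡ 6^2 = 36 ≡ 36 (mod 133)
6^4 ≡ 36^2 = 1296 ≡ 99 (mod 133)
6^8 ≡ 99^2 = 9801 ≡ 92 (mod 133)
6^16 ≡ 92^2 = 8464 ≡ 85 (mod 133)
6^32 ≡ 85^2 = 7225 ≡ 43 (mod 133)
6^64 ≡ 43^2 = 1849 ≡ 120 (mod 133)
6^128 ≡ 120^2 = 14400 ≡ 36 (mod 133)
132 = 128 + 4 in binary powers of 2.
So 6^132 ≡ 36 · 99 ≡ 106 (mod 133).
Since 106 ≠ 1, base 6 is a Fermat witness: 133 is composite.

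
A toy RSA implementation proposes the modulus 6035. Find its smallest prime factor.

6035 is odd.
Digit sum 14, not divisible by 3.
Ends in 5: divisible by 5.

5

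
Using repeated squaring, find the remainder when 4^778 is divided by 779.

674

4^1 ≡ 4 (mod 779)
4^2 ≡ 4^2 = 16 ≡ 16 (mod 779)
4^4 ≡ 16^2 = 256 ≡ 256 (mod 779)
4^8 ≡ 256^2 = 65536 ≡ 100 (mod 779)
4^16 ≡ 100^2 = 10000 ≡ 652 (mod 779)
4^32 ≡ 652^2 = 425104 ≡ 549 (mod 779)
4^64 ≡ 549^2 = 301401 ≡ 707 (mod 779)
4^128 ≡ 707^2 = 499849 ≡ 510 (mod 779)
4^256 ≡ 510^2 = 260100 ≡ 693 (mod 779)
4^512 ≡ 693^2 = 480249 ≡ 385 (mod 779)
778 = 512 + 256 + 8 + 2 in binary powers of 2.
So 4^778 ≡ 385 · 693 · 100 · 16 ≡ 674 (mod 779).
Since 674 ≠ 1, base 4 is a Fermat witness: 779 is composite.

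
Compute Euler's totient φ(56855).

44608

Factor: 56855 = 5 · 83 · 137.
φ(56855) = (5−1) · (83−1) · (137−1) = 4 · 82 · 136 = 44608.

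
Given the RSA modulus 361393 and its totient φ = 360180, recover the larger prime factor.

φ(n) = (p−1)(q−1) = n − (p+q) + 1, so p + q = 361393 − 360180 + 1 = 1214.
p and q are the roots of t² − 1214t + 361393 = 0.
Discriminant: 1214² − 4·361393 = 1473796 − 1445572 = 28224; √28224 = 168.
q = (1214 − 168)/2 = 523, p = (1214 + 168)/2 = 691.
Check: 523 · 691 = 361393.

691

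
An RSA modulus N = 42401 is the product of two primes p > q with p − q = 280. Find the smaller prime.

Since p = q + 280, we have 42401 = q(q + 280), so q² + 280q − 42401 = 0.
Discriminant: 280² + 4·42401 = 78400 + 169604 = 248004; √248004 = 498.
q = (−280 + 498)/2 = 109, and p = q + 280 = 389.
Check: 109 · 389 = 42401.

109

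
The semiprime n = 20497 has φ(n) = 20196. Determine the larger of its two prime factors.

199

φ(n) = (p−1)(q−1) = n − (p+q) + 1, so p + q = 20497 − 20196 + 1 = 302.
p and q are the roots of t² − 302t + 20497 = 0.
Discriminant: 302² − 4·20497 = 91204 − 81988 = 9216; √9216 = 96.
q = (302 − 96)/2 = 103, p = (302 + 96)/2 = 199.
Check: 103 · 199 = 20497.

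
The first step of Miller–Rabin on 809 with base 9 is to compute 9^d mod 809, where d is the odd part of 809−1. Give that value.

491

809 − 1 = 808 = 2^3 · 101, so d = 101.
9^1 ≡ 9 (mod 809)
9^2 ≡ 9^2 = 81 ≡ 81 (mod 809)
9^4 ≡ 81^2 = 6561 ≡ 89 (mod 809)
9^8 ≡ 89^2 = 7921 ≡ 640 (mod 809)
9^16 ≡ 640^2 = 409600 ≡ 246 (mod 809)
9^32 ≡ 246^2 = 60516 ≡ 650 (mod 809)
9^64 ≡ 650^2 = 422500 ≡ 202 (mod 809)
101 = 64 + 32 + 4 + 1 in binary powers of 2.
So 9^101 ≡ 202 · 650 · 89 · 9 ≡ 491 (mod 809).
Squaring chain: 491 → 808 → 1; reaches −1, so base 9 does not prove 809 composite.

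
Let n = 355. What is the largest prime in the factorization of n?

355 = 5 · 71
71 is prime.
So 355 = 5 · 71; the largest prime factor is 71.

71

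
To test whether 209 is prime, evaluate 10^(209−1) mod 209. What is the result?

199

10^1 ≡ 10 (mod 209)
10^2 ≡ 10^2 = 100 ≡ 100 (mod 209)
10^4 ≡ 100^2 = 10000 ≡ 177 (mod 209)
10^8 ≡ 177^2 = 31329 ≡ 188 (mod 209)
10^16 ≡ 188^2 = 35344 ≡ 23 (mod 209)
10^32 ≡ 23^2 = 529 ≡ 111 (mod 209)
10^64 ≡ 111^2 = 12321 ≡ 199 (mod 209)
10^128 ≡ 199^2 = 39601 ≡ 100 (mod 209)
208 = 128 + 64 + 16 in binary powers of 2.
So 10^208 ≡ 100 · 199 · 23 ≡ 199 (mod 209).
Since 199 ≠ 1, base 10 is a Fermat witness: 209 is composite.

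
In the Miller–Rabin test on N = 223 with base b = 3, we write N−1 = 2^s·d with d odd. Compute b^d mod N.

223 − 1 = 222 = 2^1 · 111, so d = 111.
3^1 ≡ 3 (mod 223)
3^2 ≡ 3^2 = 9 ≡ 9 (mod 223)
3^4 ≡ 9^2 = 81 ≡ 81 (mod 223)
3^8 ≡ 81^2 = 6561 ≡ 94 (mod 223)
3^16 ≡ 94^2 = 8836 ≡ 139 (mod 223)
3^32 ≡ 139^2 = 19321 ≡ 143 (mod 223)
3^64 ≡ 143^2 = 20449 ≡ 156 (mod 223)
111 = 64 + 32 + 8 + 4 + 2 + 1 in binary powers of 2.
So 3^111 ≡ 156 · 143 · 94 · 81 · 9 · 3 ≡ 222 (mod 223).
Since 3^d ≡ 222 (mod 223), base 3 does not prove 223 composite.

222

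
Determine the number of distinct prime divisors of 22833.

22833 = 3^2 · 2537
2537 = 43 · 59
22833 = 3^2 · 43 · 59, which has 3 distinct prime factors.

3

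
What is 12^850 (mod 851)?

164

12^1 ≡ 12 (mod 851)
12^2 ≡ 12^2 = 144 ≡ 144 (mod 851)
12^4 ≡ 144^2 = 20736 ≡ 312 (mod 851)
12^8 ≡ 312^2 = 97344 ≡ 330 (mod 851)
12^16 ≡ 330^2 = 108900 ≡ 823 (mod 851)
12^32 ≡ 823^2 = 677329 ≡ 784 (mod 851)
12^64 ≡ 784^2 = 614656 ≡ 234 (mod 851)
12^128 ≡ 234^2 = 54756 ≡ 292 (mod 851)
12^256 ≡ 292^2 = 85264 ≡ 164 (mod 851)
12^512 ≡ 164^2 = 26896 ≡ 515 (mod 851)
850 = 512 + 256 + 64 + 16 + 2 in binary powers of 2.
So 12^850 ≡ 515 · 164 · 234 · 823 · 144 ≡ 164 (mod 851).
Since 164 ≠ 1, base 12 is a Fermat witness: 851 is composite.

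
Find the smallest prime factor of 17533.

17533 is odd.
Digit sum 19, not divisible by 3.
Ends in 3: not divisible by 5.
7: 17533 = 7·2504 + 5
11: 17533 = 11·1593 + 10
13: 17533 = 13·1348 + 9
17: 17533 = 17·1031 + 6
19: 17533 = 19·922 + 15
23: 17533 = 23·762 + 7
29: 17533 = 29·604 + 17
31: 17533 = 31·565 + 18
37: 17533 = 37·473 + 32
41: 17533 = 41·427 + 26
43: 17533 = 43·407 + 32
47: 17533 = 47·373 + 2
53: 17533 = 53·330 + 43
59: 17533 = 59·297 + 10
61: 17533 = 61·287 + 26
67: 17533 = 67·261 + 46
71: 17533 = 71·246 + 67
73: 17533 = 73·240 + 13
79: 17533 = 79·221 + 74
83: 17533 = 83·211 + 20
89: 17533 = 89·197

89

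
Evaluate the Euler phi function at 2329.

2176

Factor: 2329 = 17 · 137.
φ(2329) = (17−1) · (137−1) = 16 · 136 = 2176.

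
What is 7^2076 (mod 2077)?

159

7^1 ≡ 7 (mod 2077)
7^2 ≡ 7^2 = 49 ≡ 49 (mod 2077)
7^4 ≡ 49^2 = 2401 ≡ 324 (mod 2077)
7^8 ≡ 324^2 = 104976 ≡ 1126 (mod 2077)
7^16 ≡ 1126^2 = 1267876 ≡ 906 (mod 2077)
7^32 ≡ 906^2 = 820836 ≡ 421 (mod 2077)
7^64 ≡ 421^2 = 177241 ≡ 696 (mod 2077)
7^128 ≡ 696^2 = 484416 ≡ 475 (mod 2077)
7^256 ≡ 475^2 = 225625 ≡ 1309 (mod 2077)
7^512 ≡ 1309^2 = 1713481 ≡ 2033 (mod 2077)
7^1024 ≡ 2033^2 = 4133089 ≡ 1936 (mod 2077)
7^2048 ≡ 1936^2 = 3748096 ≡ 1188 (mod 2077)
2076 = 2048 + 16 + 8 + 4 in binary powers of 2.
So 7^2076 ≡ 1188 · 906 · 1126 · 324 ≡ 159 (mod 2077).
Since 159 ≠ 1, base 7 is a Fermat witness: 2077 is composite.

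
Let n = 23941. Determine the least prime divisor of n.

23941 is odd.
Digit sum 19, not divisible by 3.
Ends in 1: not divisible by 5.
7: 23941 = 7·3420 + 1
11: 23941 = 11·2176 + 5
13: 23941 = 13·1841 + 8
17: 23941 = 17·1408 + 5
19: 23941 = 19·1260 + 1
23: 23941 = 23·1040 + 21
29: 23941 = 29·825 + 16
31: 23941 = 31·772 + 9
37: 23941 = 37·647 + 2
41: 23941 = 41·583 + 38
43: 23941 = 43·556 + 33
47: 23941 = 47·509 + 18
53: 23941 = 53·451 + 38
59: 23941 = 59·405 + 46
61: 23941 = 61·392 + 29
67: 23941 = 67·357 + 22
71: 23941 = 71·337 + 14
73: 23941 = 73·327 + 70
79: 23941 = 79·303 + 4
83: 23941 = 83·288 + 37
89: 23941 = 89·269

89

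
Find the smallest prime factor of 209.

209 is odd.
Digit sum 11, not divisible by 3.
Ends in 9: not divisible by 5.
7: 209 = 7·29 + 6
11: 209 = 11·19

11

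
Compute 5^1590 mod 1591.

1454

5^1 ≡ 5 (mod 1591)
5^2 ≡ 5^2 = 25 ≡ 25 (mod 1591)
5^4 ≡ 25^2 = 625 ≡ 625 (mod 1591)
5^8 ≡ 625^2 = 390625 ≡ 830 (mod 1591)
5^16 ≡ 830^2 = 688900 ≡ 1588 (mod 1591)
5^32 ≡ 1588^2 = 2521744 ≡ 9 (mod 1591)
5^64 ≡ 9^2 = 81 ≡ 81 (mod 1591)
5^128 ≡ 81^2 = 6561 ≡ 197 (mod 1591)
5^256 ≡ 197^2 = 38809 ≡ 625 (mod 1591)
5^512 ≡ 625^2 = 390625 ≡ 830 (mod 1591)
5^1024 ≡ 830^2 = 688900 ≡ 1588 (mod 1591)
1590 = 1024 + 512 + 32 + 16 + 4 + 2 in binary powers of 2.
So 5^1590 ≡ 1588 · 830 · 9 · 1588 · 625 · 25 ≡ 1454 (mod 1591).
Since 1454 ≠ 1, base 5 is a Fermat witness: 1591 is composite.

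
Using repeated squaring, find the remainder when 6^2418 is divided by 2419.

1673

6^1 ≡ 6 (mod 2419)
6^2 ≡ 6^2 = 36 ≡ 36 (mod 2419)
6^4 ≡ 36^2 = 1296 ≡ 1296 (mod 2419)
6^8 ≡ 1296^2 = 1679616 ≡ 830 (mod 2419)
6^16 ≡ 830^2 = 688900 ≡ 1904 (mod 2419)
6^32 ≡ 1904^2 = 3625216 ≡ 1554 (mod 2419)
6^64 ≡ 1554^2 = 2414916 ≡ 754 (mod 2419)
6^128 ≡ 754^2 = 568516 ≡ 51 (mod 2419)
6^256 ≡ 51^2 = 2601 ≡ 182 (mod 2419)
6^512 ≡ 182^2 = 33124 ≡ 1677 (mod 2419)
6^1024 ≡ 1677^2 = 2812329 ≡ 1451 (mod 2419)
6^2048 ≡ 1451^2 = 2105401 ≡ 871 (mod 2419)
2418 = 2048 + 256 + 64 + 32 + 16 + 2 in binary powers of 2.
So 6^2418 ≡ 871 · 182 · 754 · 1554 · 1904 · 36 ≡ 1673 (mod 2419).
Since 1673 ≠ 1, base 6 is a Fermat witness: 2419 is composite.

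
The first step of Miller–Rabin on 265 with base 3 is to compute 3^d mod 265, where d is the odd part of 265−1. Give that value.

198

265 − 1 = 264 = 2^3 · 33, so d = 33.
3^1 ≡ 3 (mod 265)
3^2 ≡ 3^2 = 9 ≡ 9 (mod 265)
3^4 ≡ 9^2 = 81 ≡ 81 (mod 265)
3^8 ≡ 81^2 = 6561 ≡ 201 (mod 265)
3^16 ≡ 201^2 = 40401 ≡ 121 (mod 265)
3^32 ≡ 121^2 = 14641 ≡ 66 (mod 265)
33 = 32 + 1 in binary powers of 2.
So 3^33 ≡ 66 · 3 ≡ 198 (mod 265).
Squaring chain: 198 → 249 → 256; never reaches −1, so base 3 is a Miller–Rabin witness that 265 is composite.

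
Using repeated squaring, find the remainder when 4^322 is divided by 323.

101

4^1 ≡ 4 (mod 323)
4^2 ≡ 4^2 = 16 ≡ 16 (mod 323)
4^4 ≡ 16^2 = 256 ≡ 256 (mod 323)
4^8 ≡ 256^2 = 65536 ≡ 290 (mod 323)
4^16 ≡ 290^2 = 84100 ≡ 120 (mod 323)
4^32 ≡ 120^2 = 14400 ≡ 188 (mod 323)
4^64 ≡ 188^2 = 35344 ≡ 137 (mod 323)
4^128 ≡ 137^2 = 18769 ≡ 35 (mod 323)
4^256 ≡ 35^2 = 1225 ≡ 256 (mod 323)
322 = 256 + 64 + 2 in binary powers of 2.
So 4^322 ≡ 256 · 137 · 16 ≡ 101 (mod 323).
Since 101 ≠ 1, base 4 is a Fermat witness: 323 is composite.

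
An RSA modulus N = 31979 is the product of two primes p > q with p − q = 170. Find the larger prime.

Since p = q + 170, we have 31979 = q(q + 170), so q² + 170q − 31979 = 0.
Discriminant: 170² + 4·31979 = 28900 + 127916 = 156816; √156816 = 396.
q = (−170 + 396)/2 = 113, and p = q + 170 = 283.
Check: 113 · 283 = 31979.

283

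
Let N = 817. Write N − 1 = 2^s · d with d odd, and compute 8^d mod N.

817 − 1 = 816 = 2^4 · 51, so d = 51.
8^1 ≡ 8 (mod 817)
8^2 ≡ 8^2 = 64 ≡ 64 (mod 817)
8^4 ≡ 64^2 = 4096 ≡ 11 (mod 817)
8^8 ≡ 11^2 = 121 ≡ 121 (mod 817)
8^16 ≡ 121^2 = 14641 ≡ 752 (mod 817)
8^32 ≡ 752^2 = 565504 ≡ 140 (mod 817)
51 = 32 + 16 + 2 + 1 in binary powers of 2.
So 8^51 ≡ 140 · 752 · 64 · 8 ≡ 151 (mod 817).
Squaring chain: 151 → 742 → 723 → 666; never reaches −1, so base 8 is a Miller–Rabin witness that 817 is composite.

151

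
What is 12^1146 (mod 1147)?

12^1 ≡ 12 (mod 1147)
12^2 ≡ 12^2 = 144 ≡ 144 (mod 1147)
12^4 ≡ 144^2 = 20736 ≡ 90 (mod 1147)
12^8 ≡ 90^2 = 8100 ≡ 71 (mod 1147)
12^16 ≡ 71^2 = 5041 ≡ 453 (mod 1147)
12^32 ≡ 453^2 = 205209 ≡ 1043 (mod 1147)
12^64 ≡ 1043^2 = 1087849 ≡ 493 (mod 1147)
12^128 ≡ 493^2 = 243049 ≡ 1032 (mod 1147)
12^256 ≡ 1032^2 = 1065024 ≡ 608 (mod 1147)
12^512 ≡ 608^2 = 369664 ≡ 330 (mod 1147)
12^1024 ≡ 330^2 = 108900 ≡ 1082 (mod 1147)
1146 = 1024 + 64 + 32 + 16 + 8 + 2 in binary powers of 2.
So 12^1146 ≡ 1082 · 493 · 1043 · 453 · 71 · 144 ≡ 1025 (mod 1147).
Since 1025 ≠ 1, base 12 is a Fermat witness: 1147 is composite.

1025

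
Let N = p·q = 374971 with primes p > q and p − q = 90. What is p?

Since p = q + 90, we have 374971 = q(q + 90), so q² + 90q − 374971 = 0.
Discriminant: 90² + 4·374971 = 8100 + 1499884 = 1507984; √1507984 = 1228.
q = (−90 + 1228)/2 = 569, and p = q + 90 = 659.
Check: 569 · 659 = 374971.

659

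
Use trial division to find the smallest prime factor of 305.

305 is odd.
Digit sum 8, not divisible by 3.
Ends in 5: divisible by 5.

5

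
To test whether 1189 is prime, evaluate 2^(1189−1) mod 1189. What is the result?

2^1 ≡ 2 (mod 1189)
2^2 ≡ 2^2 = 4 ≡ 4 (mod 1189)
2^4 ≡ 4^2 = 16 ≡ 16 (mod 1189)
2^8 ≡ 16^2 = 256 ≡ 256 (mod 1189)
2^16 ≡ 256^2 = 65536 ≡ 141 (mod 1189)
2^32 ≡ 141^2 = 19881 ≡ 857 (mod 1189)
2^64 ≡ 857^2 = 734449 ≡ 836 (mod 1189)
2^128 ≡ 836^2 = 698896 ≡ 953 (mod 1189)
2^256 ≡ 953^2 = 908209 ≡ 1002 (mod 1189)
2^512 ≡ 1002^2 = 1004004 ≡ 488 (mod 1189)
2^1024 ≡ 488^2 = 238144 ≡ 344 (mod 1189)
1188 = 1024 + 128 + 32 + 4 in binary powers of 2.
So 2^1188 ≡ 344 · 953 · 857 · 16 ≡ 297 (mod 1189).
Since 297 ≠ 1, base 2 is a Fermat witness: 1189 is composite.

297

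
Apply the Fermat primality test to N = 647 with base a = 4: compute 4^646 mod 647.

4^1 ≡ 4 (mod 647)
4^2 ≡ 4^2 = 16 ≡ 16 (mod 647)
4^4 ≡ 16^2 = 256 ≡ 256 (mod 647)
4^8 ≡ 256^2 = 65536 ≡ 189 (mod 647)
4^16 ≡ 189^2 = 35721 ≡ 136 (mod 647)
4^32 ≡ 136^2 = 18496 ≡ 380 (mod 647)
4^64 ≡ 380^2 = 144400 ≡ 119 (mod 647)
4^128 ≡ 119^2 = 14161 ≡ 574 (mod 647)
4^256 ≡ 574^2 = 329476 ≡ 153 (mod 647)
4^512 ≡ 153^2 = 23409 ≡ 117 (mod 647)
646 = 512 + 128 + 4 + 2 in binary powers of 2.
So 4^646 ≡ 117 · 574 · 256 · 16 ≡ 1 (mod 647).
Since the result is 1, base 4 gives no evidence that 647 is composite.

1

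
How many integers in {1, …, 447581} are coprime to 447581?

429088

Factor: 447581 = 47 · 89 · 107.
φ(447581) = (47−1) · (89−1) · (107−1) = 46 · 88 · 106 = 429088.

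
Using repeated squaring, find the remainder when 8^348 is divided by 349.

8^1 ≡ 8 (mod 349)
8^2 ≡ 8^2 = 64 ≡ 64 (mod 349)
8^4 ≡ 64^2 = 4096 ≡ 257 (mod 349)
8^8 ≡ 257^2 = 66049 ≡ 88 (mod 349)
8^16 ≡ 88^2 = 7744 ≡ 66 (mod 349)
8^32 ≡ 66^2 = 4356 ≡ 168 (mod 349)
8^64 ≡ 168^2 = 28224 ≡ 304 (mod 349)
8^128 ≡ 304^2 = 92416 ≡ 280 (mod 349)
8^256 ≡ 280^2 = 78400 ≡ 224 (mod 349)
348 = 256 + 64 + 16 + 8 + 4 in binary powers of 2.
So 8^348 ≡ 224 · 304 · 66 · 88 · 257 ≡ 1 (mod 349).
Since the result is 1, base 8 gives no evidence that 349 is composite.

1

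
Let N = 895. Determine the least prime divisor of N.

5

895 is odd.
Digit sum 22, not divisible by 3.
Ends in 5: divisible by 5.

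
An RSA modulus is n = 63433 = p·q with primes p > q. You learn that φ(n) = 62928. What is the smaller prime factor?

φ(n) = (p−1)(q−1) = n − (p+q) + 1, so p + q = 63433 − 62928 + 1 = 506.
p and q are the roots of t² − 506t + 63433 = 0.
Discriminant: 506² − 4·63433 = 256036 − 253732 = 2304; √2304 = 48.
q = (506 − 48)/2 = 229, p = (506 + 48)/2 = 277.
Check: 229 · 277 = 63433.

229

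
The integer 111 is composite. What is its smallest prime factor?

111 is odd.
Digit sum 3, divisible by 3.

3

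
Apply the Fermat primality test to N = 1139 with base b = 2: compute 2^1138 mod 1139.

412

2^1 ≡ 2 (mod 1139)
2^2 ≡ 2^2 = 4 ≡ 4 (mod 1139)
2^4 ≡ 4^2 = 16 ≡ 16 (mod 1139)
2^8 ≡ 16^2 = 256 ≡ 256 (mod 1139)
2^16 ≡ 256^2 = 65536 ≡ 613 (mod 1139)
2^32 ≡ 613^2 = 375769 ≡ 1038 (mod 1139)
2^64 ≡ 1038^2 = 1077444 ≡ 1089 (mod 1139)
2^128 ≡ 1089^2 = 1185921 ≡ 222 (mod 1139)
2^256 ≡ 222^2 = 49284 ≡ 307 (mod 1139)
2^512 ≡ 307^2 = 94249 ≡ 851 (mod 1139)
2^1024 ≡ 851^2 = 724201 ≡ 936 (mod 1139)
1138 = 1024 + 64 + 32 + 16 + 2 in binary powers of 2.
So 2^1138 ≡ 936 · 1089 · 1038 · 613 · 4 ≡ 412 (mod 1139).
Since 412 ≠ 1, base 2 is a Fermat witness: 1139 is composite.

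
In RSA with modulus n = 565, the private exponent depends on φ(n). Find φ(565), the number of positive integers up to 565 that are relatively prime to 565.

448

Factor: 565 = 5 · 113.
φ(565) = (5−1) · (113−1) = 4 · 112 = 448.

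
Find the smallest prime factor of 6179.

6179 is odd.
Digit sum 23, not divisible by 3.
Ends in 9: not divisible by 5.
7: 6179 = 7·882 + 5
11: 6179 = 11·561 + 8
13: 6179 = 13·475 + 4
17: 6179 = 17·363 + 8
19: 6179 = 19·325 + 4
23: 6179 = 23·268 + 15
29: 6179 = 29·213 + 2
31: 6179 = 31·199 + 10
37: 6179 = 37·167

37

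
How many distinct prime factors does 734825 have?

734825 = 5^2 · 29393
29393 = 7 · 4199
4199 = 13 · 323
323 = 17 · 19
734825 = 5^2 · 7 · 13 · 17 · 19, which has 5 distinct prime factors.

5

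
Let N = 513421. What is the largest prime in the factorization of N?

513421 = 67 · 7663
7663 = 79 · 97
97 is prime.
So 513421 = 67 · 79 · 97; the largest prime factor is 97.

97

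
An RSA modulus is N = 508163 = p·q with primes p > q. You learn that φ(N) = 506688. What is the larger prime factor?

φ(n) = (p−1)(q−1) = n − (p+q) + 1, so p + q = 508163 − 506688 + 1 = 1476.
p and q are the roots of t² − 1476t + 508163 = 0.
Discriminant: 1476² − 4·508163 = 2178576 − 2032652 = 145924; √145924 = 382.
q = (1476 − 382)/2 = 547, p = (1476 + 382)/2 = 929.
Check: 547 · 929 = 508163.

929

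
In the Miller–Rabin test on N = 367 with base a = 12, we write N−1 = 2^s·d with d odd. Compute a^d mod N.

367 − 1 = 366 = 2^1 · 183, so d = 183.
12^1 ≡ 12 (mod 367)
12^2 ≡ 12^2 = 144 ≡ 144 (mod 367)
12^4 ≡ 144^2 = 20736 ≡ 184 (mod 367)
12^8 ≡ 184^2 = 33856 ≡ 92 (mod 367)
12^16 ≡ 92^2 = 8464 ≡ 23 (mod 367)
12^32 ≡ 23^2 = 529 ≡ 162 (mod 367)
12^64 ≡ 162^2 = 26244 ≡ 187 (mod 367)
12^128 ≡ 187^2 = 34969 ≡ 104 (mod 367)
183 = 128 + 32 + 16 + 4 + 2 + 1 in binary powers of 2.
So 12^183 ≡ 104 · 162 · 23 · 184 · 144 · 12 ≡ 366 (mod 367).
Since 12^d ≡ 366 (mod 367), base 12 does not prove 367 composite.

366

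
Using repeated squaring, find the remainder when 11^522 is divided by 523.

1

11^1 ≡ 11 (mod 523)
11^2 ≡ 11^2 = 121 ≡ 121 (mod 523)
11^4 ≡ 121^2 = 14641 ≡ 520 (mod 523)
11^8 ≡ 520^2 = 270400 ≡ 9 (mod 523)
11^16 ≡ 9^2 = 81 ≡ 81 (mod 523)
11^32 ≡ 81^2 = 6561 ≡ 285 (mod 523)
11^64 ≡ 285^2 = 81225 ≡ 160 (mod 523)
11^128 ≡ 160^2 = 25600 ≡ 496 (mod 523)
11^256 ≡ 496^2 = 246016 ≡ 206 (mod 523)
11^512 ≡ 206^2 = 42436 ≡ 73 (mod 523)
522 = 512 + 8 + 2 in binary powers of 2.
So 11^522 ≡ 73 · 9 · 121 ≡ 1 (mod 523).
Since the result is 1, base 11 gives no evidence that 523 is composite.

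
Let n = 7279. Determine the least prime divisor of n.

7279 is odd.
Digit sum 25, not divisible by 3.
Ends in 9: not divisible by 5.
7: 7279 = 7·1039 + 6
11: 7279 = 11·661 + 8
13: 7279 = 13·559 + 12
17: 7279 = 17·428 + 3
19: 7279 = 19·383 + 2
23: 7279 = 23·316 + 11
29: 7279 = 29·251

29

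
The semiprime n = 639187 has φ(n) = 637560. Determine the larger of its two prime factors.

φ(n) = (p−1)(q−1) = n − (p+q) + 1, so p + q = 639187 − 637560 + 1 = 1628.
p and q are the roots of t² − 1628t + 639187 = 0.
Discriminant: 1628² − 4·639187 = 2650384 − 2556748 = 93636; √93636 = 306.
q = (1628 − 306)/2 = 661, p = (1628 + 306)/2 = 967.
Check: 661 · 967 = 639187.

967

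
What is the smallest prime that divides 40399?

71

40399 is odd.
Digit sum 25, not divisible by 3.
Ends in 9: not divisible by 5.
7: 40399 = 7·5771 + 2
11: 40399 = 11·3672 + 7
13: 40399 = 13·3107 + 8
17: 40399 = 17·2376 + 7
19: 40399 = 19·2126 + 5
23: 40399 = 23·1756 + 11
29: 40399 = 29·1393 + 2
31: 40399 = 31·1303 + 6
37: 40399 = 37·1091 + 32
41: 40399 = 41·985 + 14
43: 40399 = 43·939 + 22
47: 40399 = 47·859 + 26
53: 40399 = 53·762 + 13
59: 40399 = 59·684 + 43
61: 40399 = 61·662 + 17
67: 40399 = 67·602 + 65
71: 40399 = 71·569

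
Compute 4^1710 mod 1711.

4^1 ≡ 4 (mod 1711)
4^2 ≡ 4^2 = 16 ≡ 16 (mod 1711)
4^4 ≡ 16^2 = 256 ≡ 256 (mod 1711)
4^8 ≡ 256^2 = 65536 ≡ 518 (mod 1711)
4^16 ≡ 518^2 = 268324 ≡ 1408 (mod 1711)
4^32 ≡ 1408^2 = 1982464 ≡ 1126 (mod 1711)
4^64 ≡ 1126^2 = 1267876 ≡ 25 (mod 1711)
4^128 ≡ 25^2 = 625 ≡ 625 (mod 1711)
4^256 ≡ 625^2 = 390625 ≡ 517 (mod 1711)
4^512 ≡ 517^2 = 267289 ≡ 373 (mod 1711)
4^1024 ≡ 373^2 = 139129 ≡ 538 (mod 1711)
1710 = 1024 + 512 + 128 + 32 + 8 + 4 + 2 in binary powers of 2.
So 4^1710 ≡ 538 · 373 · 625 · 1126 · 518 · 256 · 16 ≡ 74 (mod 1711).
Since 74 ≠ 1, base 4 is a Fermat witness: 1711 is composite.

74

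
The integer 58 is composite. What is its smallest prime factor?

2

58 is even: 2 divides it.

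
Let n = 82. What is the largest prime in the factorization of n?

41

82 = 2 · 41
41 is prime.
So 82 = 2 · 41; the largest prime factor is 41.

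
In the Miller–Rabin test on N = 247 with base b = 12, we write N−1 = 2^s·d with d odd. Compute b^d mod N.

246

247 − 1 = 246 = 2^1 · 123, so d = 123.
12^1 ≡ 12 (mod 247)
12^2 ≡ 12^2 = 144 ≡ 144 (mod 247)
12^4 ≡ 144^2 = 20736 ≡ 235 (mod 247)
12^8 ≡ 235^2 = 55225 ≡ 144 (mod 247)
12^16 ≡ 144^2 = 20736 ≡ 235 (mod 247)
12^32 ≡ 235^2 = 55225 ≡ 144 (mod 247)
12^64 ≡ 144^2 = 20736 ≡ 235 (mod 247)
123 = 64 + 32 + 16 + 8 + 2 + 1 in binary powers of 2.
So 12^123 ≡ 235 · 144 · 235 · 144 · 144 · 12 ≡ 246 (mod 247).
Since 12^d ≡ 246 (mod 247), base 12 does not prove 247 composite.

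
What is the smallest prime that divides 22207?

22207 is odd.
Digit sum 13, not divisible by 3.
Ends in 7: not divisible by 5.
7: 22207 = 7·3172 + 3
11: 22207 = 11·2018 + 9
13: 22207 = 13·1708 + 3
17: 22207 = 17·1306 + 5
19: 22207 = 19·1168 + 15
23: 22207 = 23·965 + 12
29: 22207 = 29·765 + 22
31: 22207 = 31·716 + 11
37: 22207 = 37·600 + 7
41: 22207 = 41·541 + 26
43: 22207 = 43·516 + 19
47: 22207 = 47·472 + 23
53: 22207 = 53·419

53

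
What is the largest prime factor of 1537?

1537 = 29 · 53
53 is prime.
So 1537 = 29 · 53; the largest prime factor is 53.

53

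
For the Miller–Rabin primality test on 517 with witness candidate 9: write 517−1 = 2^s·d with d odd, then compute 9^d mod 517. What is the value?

517 − 1 = 516 = 2^2 · 129, so d = 129.
9^1 ≡ 9 (mod 517)
9^2 ≡ 9^2 = 81 ≡ 81 (mod 517)
9^4 ≡ 81^2 = 6561 ≡ 357 (mod 517)
9^8 ≡ 357^2 = 127449 ≡ 267 (mod 517)
9^16 ≡ 267^2 = 71289 ≡ 460 (mod 517)
9^32 ≡ 460^2 = 211600 ≡ 147 (mod 517)
9^64 ≡ 147^2 = 21609 ≡ 412 (mod 517)
9^128 ≡ 412^2 = 169744 ≡ 168 (mod 517)
129 = 128 + 1 in binary powers of 2.
So 9^129 ≡ 168 · 9 ≡ 478 (mod 517).
Squaring chain: 478 → 487; never reaches −1, so base 9 is a Miller–Rabin witness that 517 is composite.

478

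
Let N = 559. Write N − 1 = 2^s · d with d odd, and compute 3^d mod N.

131

559 − 1 = 558 = 2^1 · 279, so d = 279.
3^1 ≡ 3 (mod 559)
3^2 ≡ 3^2 = 9 ≡ 9 (mod 559)
3^4 ≡ 9^2 = 81 ≡ 81 (mod 559)
3^8 ≡ 81^2 = 6561 ≡ 412 (mod 559)
3^16 ≡ 412^2 = 169744 ≡ 367 (mod 559)
3^32 ≡ 367^2 = 134689 ≡ 529 (mod 559)
3^64 ≡ 529^2 = 279841 ≡ 341 (mod 559)
3^128 ≡ 341^2 = 116281 ≡ 9 (mod 559)
3^256 ≡ 9^2 = 81 ≡ 81 (mod 559)
279 = 256 + 16 + 4 + 2 + 1 in binary powers of 2.
So 3^279 ≡ 81 · 367 · 81 · 9 · 3 ≡ 131 (mod 559).
Squaring chain: 131; never reaches −1, so base 3 is a Miller–Rabin witness that 559 is composite.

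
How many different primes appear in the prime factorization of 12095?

12095 = 5 · 2419
2419 = 41 · 59
12095 = 5 · 41 · 59, which has 3 distinct prime factors.

3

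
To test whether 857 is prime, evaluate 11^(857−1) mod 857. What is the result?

1

11^1 ≡ 11 (mod 857)
11^2 ≡ 11^2 = 121 ≡ 121 (mod 857)
11^4 ≡ 121^2 = 14641 ≡ 72 (mod 857)
11^8 ≡ 72^2 = 5184 ≡ 42 (mod 857)
11^16 ≡ 42^2 = 1764 ≡ 50 (mod 857)
11^32 ≡ 50^2 = 2500 ≡ 786 (mod 857)
11^64 ≡ 786^2 = 617796 ≡ 756 (mod 857)
11^128 ≡ 756^2 = 571536 ≡ 774 (mod 857)
11^256 ≡ 774^2 = 599076 ≡ 33 (mod 857)
11^512 ≡ 33^2 = 1089 ≡ 232 (mod 857)
856 = 512 + 256 + 64 + 16 + 8 in binary powers of 2.
So 11^856 ≡ 232 · 33 · 756 · 50 · 42 ≡ 1 (mod 857).
Since the result is 1, base 11 gives no evidence that 857 is composite.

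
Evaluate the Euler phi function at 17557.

Factor: 17557 = 97 · 181.
φ(17557) = (97−1) · (181−1) = 96 · 180 = 17280.

17280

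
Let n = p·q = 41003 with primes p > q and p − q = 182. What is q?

131

Since p = q + 182, we have 41003 = q(q + 182), so q² + 182q − 41003 = 0.
Discriminant: 182² + 4·41003 = 33124 + 164012 = 197136; √197136 = 444.
q = (−182 + 444)/2 = 131, and p = q + 182 = 313.
Check: 131 · 313 = 41003.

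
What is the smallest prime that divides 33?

3

33 is odd.
Digit sum 6, divisible by 3.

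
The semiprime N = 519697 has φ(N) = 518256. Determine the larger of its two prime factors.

733

φ(n) = (p−1)(q−1) = n − (p+q) + 1, so p + q = 519697 − 518256 + 1 = 1442.
p and q are the roots of t² − 1442t + 519697 = 0.
Discriminant: 1442² − 4·519697 = 2079364 − 2078788 = 576; √576 = 24.
q = (1442 − 24)/2 = 709, p = (1442 + 24)/2 = 733.
Check: 709 · 733 = 519697.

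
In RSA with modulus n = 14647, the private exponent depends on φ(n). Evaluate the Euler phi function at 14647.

14400

Factor: 14647 = 97 · 151.
φ(14647) = (97−1) · (151−1) = 96 · 150 = 14400.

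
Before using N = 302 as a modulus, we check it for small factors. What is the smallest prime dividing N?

2

302 is even: 2 divides it.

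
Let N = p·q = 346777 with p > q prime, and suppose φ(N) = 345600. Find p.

601

φ(n) = (p−1)(q−1) = n − (p+q) + 1, so p + q = 346777 − 345600 + 1 = 1178.
p and q are the roots of t² − 1178t + 346777 = 0.
Discriminant: 1178² − 4·346777 = 1387684 − 1387108 = 576; √576 = 24.
q = (1178 − 24)/2 = 577, p = (1178 + 24)/2 = 601.
Check: 577 · 601 = 346777.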